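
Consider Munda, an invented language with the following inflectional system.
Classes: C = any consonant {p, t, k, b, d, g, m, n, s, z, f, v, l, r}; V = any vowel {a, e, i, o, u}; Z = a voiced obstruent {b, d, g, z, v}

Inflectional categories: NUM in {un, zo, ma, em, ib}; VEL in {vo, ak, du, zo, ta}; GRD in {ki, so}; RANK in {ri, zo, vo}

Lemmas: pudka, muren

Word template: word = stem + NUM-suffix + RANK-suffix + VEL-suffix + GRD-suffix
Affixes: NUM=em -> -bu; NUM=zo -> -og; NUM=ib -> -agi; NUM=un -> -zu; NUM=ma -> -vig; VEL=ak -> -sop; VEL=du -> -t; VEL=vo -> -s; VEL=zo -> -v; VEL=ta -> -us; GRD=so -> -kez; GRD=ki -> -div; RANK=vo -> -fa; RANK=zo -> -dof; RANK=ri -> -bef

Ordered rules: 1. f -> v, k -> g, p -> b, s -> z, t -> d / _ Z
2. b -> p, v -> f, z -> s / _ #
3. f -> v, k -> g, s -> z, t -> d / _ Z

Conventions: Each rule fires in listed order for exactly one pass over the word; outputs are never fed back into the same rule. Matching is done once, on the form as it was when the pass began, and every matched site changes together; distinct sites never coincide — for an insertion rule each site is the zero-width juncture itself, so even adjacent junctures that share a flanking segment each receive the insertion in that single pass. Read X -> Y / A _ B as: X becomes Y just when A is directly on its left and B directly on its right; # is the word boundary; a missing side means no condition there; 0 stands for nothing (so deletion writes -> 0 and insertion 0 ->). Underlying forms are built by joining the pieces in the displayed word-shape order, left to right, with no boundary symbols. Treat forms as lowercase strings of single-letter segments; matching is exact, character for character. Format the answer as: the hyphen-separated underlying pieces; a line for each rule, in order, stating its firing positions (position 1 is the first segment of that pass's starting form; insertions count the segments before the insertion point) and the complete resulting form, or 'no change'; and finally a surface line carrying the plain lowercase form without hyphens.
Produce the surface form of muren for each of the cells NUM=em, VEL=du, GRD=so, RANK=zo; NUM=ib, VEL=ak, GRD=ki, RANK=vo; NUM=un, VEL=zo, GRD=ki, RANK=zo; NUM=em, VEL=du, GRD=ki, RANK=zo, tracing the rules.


cell NUM=em, VEL=du, GRD=so, RANK=zo:
underlying: muren-bu-dof-t-kez
1. f -> v, k -> g, p -> b, s -> z, t -> d / _ Z: no change
2. b -> p, v -> f, z -> s / _ #: fires at position(s) 14: murenbudoftkes
3. f -> v, k -> g, s -> z, t -> d / _ Z: no change
surface: murenbudoftkes

cell NUM=ib, VEL=ak, GRD=ki, RANK=vo:
underlying: muren-agi-fa-sop-div
1. f -> v, k -> g, p -> b, s -> z, t -> d / _ Z: fires at position(s) 13: murenagifasobdiv
2. b -> p, v -> f, z -> s / _ #: fires at position(s) 16: murenagifasobdif
3. f -> v, k -> g, s -> z, t -> d / _ Z: no change
surface: murenagifasobdif

cell NUM=un, VEL=zo, GRD=ki, RANK=zo:
underlying: muren-zu-dof-v-div
1. f -> v, k -> g, p -> b, s -> z, t -> d / _ Z: fires at position(s) 10: murenzudovvdiv
2. b -> p, v -> f, z -> s / _ #: fires at position(s) 14: murenzudovvdif
3. f -> v, k -> g, s -> z, t -> d / _ Z: no change
surface: murenzudovvdif

cell NUM=em, VEL=du, GRD=ki, RANK=zo:
underlying: muren-bu-dof-t-div
1. f -> v, k -> g, p -> b, s -> z, t -> d / _ Z: fires at position(s) 11: murenbudofddiv
2. b -> p, v -> f, z -> s / _ #: fires at position(s) 14: murenbudofddif
3. f -> v, k -> g, s -> z, t -> d / _ Z: fires at position(s) 10: murenbudovddif
surface: murenbudovddif


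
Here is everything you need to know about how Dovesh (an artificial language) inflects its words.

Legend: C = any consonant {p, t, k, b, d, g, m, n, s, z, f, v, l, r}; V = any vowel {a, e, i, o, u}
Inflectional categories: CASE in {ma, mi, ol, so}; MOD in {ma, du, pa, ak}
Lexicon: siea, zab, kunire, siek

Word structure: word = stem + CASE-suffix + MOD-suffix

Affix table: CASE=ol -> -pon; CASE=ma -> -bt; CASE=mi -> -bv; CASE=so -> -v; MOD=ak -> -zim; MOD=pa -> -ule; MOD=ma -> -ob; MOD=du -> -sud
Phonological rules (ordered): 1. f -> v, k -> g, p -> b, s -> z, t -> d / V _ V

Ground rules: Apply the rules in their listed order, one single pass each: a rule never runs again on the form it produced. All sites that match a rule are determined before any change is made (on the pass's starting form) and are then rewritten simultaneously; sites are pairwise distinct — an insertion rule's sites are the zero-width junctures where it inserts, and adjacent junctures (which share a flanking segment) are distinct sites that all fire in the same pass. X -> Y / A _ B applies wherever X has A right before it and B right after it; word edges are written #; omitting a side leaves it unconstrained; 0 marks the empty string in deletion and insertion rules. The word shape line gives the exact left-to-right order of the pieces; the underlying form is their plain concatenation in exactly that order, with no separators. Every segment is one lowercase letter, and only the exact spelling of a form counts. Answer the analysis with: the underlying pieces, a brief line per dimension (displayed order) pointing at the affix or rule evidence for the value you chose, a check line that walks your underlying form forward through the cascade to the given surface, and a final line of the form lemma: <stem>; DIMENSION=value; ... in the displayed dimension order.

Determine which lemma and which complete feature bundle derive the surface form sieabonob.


underlying: siea-pon-ob
CASE=ol - signalled by the affix -pon
MOD=ma - signalled by the affix -ob
check: sieaponob -> sieabonob
lemma: siea; CASE=ol; MOD=ma


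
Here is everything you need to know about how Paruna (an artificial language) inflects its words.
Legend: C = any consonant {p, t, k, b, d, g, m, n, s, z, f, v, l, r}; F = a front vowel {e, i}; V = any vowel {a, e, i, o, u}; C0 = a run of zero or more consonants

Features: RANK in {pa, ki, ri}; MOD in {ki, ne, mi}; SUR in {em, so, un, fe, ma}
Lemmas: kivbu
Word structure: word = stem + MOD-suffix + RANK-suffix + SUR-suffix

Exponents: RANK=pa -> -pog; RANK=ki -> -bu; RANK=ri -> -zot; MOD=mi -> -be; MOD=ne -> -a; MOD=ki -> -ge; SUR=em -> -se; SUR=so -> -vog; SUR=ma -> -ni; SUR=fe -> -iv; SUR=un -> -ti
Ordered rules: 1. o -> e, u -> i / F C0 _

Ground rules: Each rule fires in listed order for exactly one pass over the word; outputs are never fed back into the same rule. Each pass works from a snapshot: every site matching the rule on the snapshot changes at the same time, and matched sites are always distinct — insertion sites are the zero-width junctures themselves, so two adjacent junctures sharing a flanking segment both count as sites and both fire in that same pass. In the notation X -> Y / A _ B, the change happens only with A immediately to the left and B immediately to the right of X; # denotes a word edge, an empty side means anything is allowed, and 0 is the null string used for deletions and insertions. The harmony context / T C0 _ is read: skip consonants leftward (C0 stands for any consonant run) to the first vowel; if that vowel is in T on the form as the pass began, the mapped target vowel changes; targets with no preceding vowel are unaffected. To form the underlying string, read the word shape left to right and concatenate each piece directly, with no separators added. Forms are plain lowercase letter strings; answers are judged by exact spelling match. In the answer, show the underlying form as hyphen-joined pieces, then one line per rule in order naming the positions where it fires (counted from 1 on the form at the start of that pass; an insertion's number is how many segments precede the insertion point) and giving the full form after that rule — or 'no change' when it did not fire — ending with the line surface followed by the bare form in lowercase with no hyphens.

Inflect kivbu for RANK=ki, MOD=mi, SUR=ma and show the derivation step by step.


underlying: kivbu-be-bu-ni
1. o -> e, u -> i / F C0 _: fires at position(s) 5, 9: kivbibebini
surface: kivbibebini


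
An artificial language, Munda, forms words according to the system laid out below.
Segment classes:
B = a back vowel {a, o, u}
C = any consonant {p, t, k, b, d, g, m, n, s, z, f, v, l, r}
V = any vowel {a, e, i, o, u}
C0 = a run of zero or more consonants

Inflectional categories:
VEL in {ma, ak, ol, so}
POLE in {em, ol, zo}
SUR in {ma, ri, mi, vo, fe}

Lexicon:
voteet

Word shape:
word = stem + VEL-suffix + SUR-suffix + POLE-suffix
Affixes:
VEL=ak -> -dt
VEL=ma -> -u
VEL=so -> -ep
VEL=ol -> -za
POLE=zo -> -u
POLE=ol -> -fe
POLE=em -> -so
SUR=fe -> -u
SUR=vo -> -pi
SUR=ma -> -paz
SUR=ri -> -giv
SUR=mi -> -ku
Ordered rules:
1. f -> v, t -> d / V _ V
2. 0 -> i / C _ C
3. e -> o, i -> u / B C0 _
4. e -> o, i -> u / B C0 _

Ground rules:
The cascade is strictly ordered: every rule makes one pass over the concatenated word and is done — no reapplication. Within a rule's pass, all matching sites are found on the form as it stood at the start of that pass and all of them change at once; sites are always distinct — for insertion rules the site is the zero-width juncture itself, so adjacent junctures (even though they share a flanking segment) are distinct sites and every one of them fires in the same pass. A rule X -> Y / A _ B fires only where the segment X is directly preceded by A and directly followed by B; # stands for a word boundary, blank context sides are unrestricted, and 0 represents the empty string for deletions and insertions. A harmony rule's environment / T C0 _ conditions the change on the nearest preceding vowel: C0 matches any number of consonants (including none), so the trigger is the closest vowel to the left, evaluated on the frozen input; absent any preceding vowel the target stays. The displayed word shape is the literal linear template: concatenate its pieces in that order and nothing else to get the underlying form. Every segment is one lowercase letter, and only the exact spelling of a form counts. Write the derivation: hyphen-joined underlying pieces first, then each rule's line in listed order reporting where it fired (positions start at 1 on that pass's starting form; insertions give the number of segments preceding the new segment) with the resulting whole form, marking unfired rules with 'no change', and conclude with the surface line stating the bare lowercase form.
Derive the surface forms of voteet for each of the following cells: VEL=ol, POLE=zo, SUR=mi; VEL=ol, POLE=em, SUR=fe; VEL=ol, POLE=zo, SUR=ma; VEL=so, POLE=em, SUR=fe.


cell VEL=ol, POLE=zo, SUR=mi:
underlying: voteet-za-ku-u
1. f -> v, t -> d / V _ V: fires at position(s) 3: vodeetzakuu
2. 0 -> i / C _ C: inserts after position(s) 6: vodeetizakuu
3. e -> o, i -> u / B C0 _: fires at position(s) 4: vodoetizakuu
4. e -> o, i -> u / B C0 _: fires at position(s) 5: vodootizakuu
surface: vodootizakuu

cell VEL=ol, POLE=em, SUR=fe:
underlying: voteet-za-u-so
1. f -> v, t -> d / V _ V: fires at position(s) 3: vodeetzauso
2. 0 -> i / C _ C: inserts after position(s) 6: vodeetizauso
3. e -> o, i -> u / B C0 _: fires at position(s) 4: vodoetizauso
4. e -> o, i -> u / B C0 _: fires at position(s) 5: vodootizauso
surface: vodootizauso

cell VEL=ol, POLE=zo, SUR=ma:
underlying: voteet-za-paz-u
1. f -> v, t -> d / V _ V: fires at position(s) 3: vodeetzapazu
2. 0 -> i / C _ C: inserts after position(s) 6: vodeetizapazu
3. e -> o, i -> u / B C0 _: fires at position(s) 4: vodoetizapazu
4. e -> o, i -> u / B C0 _: fires at position(s) 5: vodootizapazu
surface: vodootizapazu

cell VEL=so, POLE=em, SUR=fe:
underlying: voteet-ep-u-so
1. f -> v, t -> d / V _ V: fires at position(s) 3, 6: vodeedepuso
2. 0 -> i / C _ C: no change
3. e -> o, i -> u / B C0 _: fires at position(s) 4: vodoedepuso
4. e -> o, i -> u / B C0 _: fires at position(s) 5: vodoodepuso
surface: vodoodepuso


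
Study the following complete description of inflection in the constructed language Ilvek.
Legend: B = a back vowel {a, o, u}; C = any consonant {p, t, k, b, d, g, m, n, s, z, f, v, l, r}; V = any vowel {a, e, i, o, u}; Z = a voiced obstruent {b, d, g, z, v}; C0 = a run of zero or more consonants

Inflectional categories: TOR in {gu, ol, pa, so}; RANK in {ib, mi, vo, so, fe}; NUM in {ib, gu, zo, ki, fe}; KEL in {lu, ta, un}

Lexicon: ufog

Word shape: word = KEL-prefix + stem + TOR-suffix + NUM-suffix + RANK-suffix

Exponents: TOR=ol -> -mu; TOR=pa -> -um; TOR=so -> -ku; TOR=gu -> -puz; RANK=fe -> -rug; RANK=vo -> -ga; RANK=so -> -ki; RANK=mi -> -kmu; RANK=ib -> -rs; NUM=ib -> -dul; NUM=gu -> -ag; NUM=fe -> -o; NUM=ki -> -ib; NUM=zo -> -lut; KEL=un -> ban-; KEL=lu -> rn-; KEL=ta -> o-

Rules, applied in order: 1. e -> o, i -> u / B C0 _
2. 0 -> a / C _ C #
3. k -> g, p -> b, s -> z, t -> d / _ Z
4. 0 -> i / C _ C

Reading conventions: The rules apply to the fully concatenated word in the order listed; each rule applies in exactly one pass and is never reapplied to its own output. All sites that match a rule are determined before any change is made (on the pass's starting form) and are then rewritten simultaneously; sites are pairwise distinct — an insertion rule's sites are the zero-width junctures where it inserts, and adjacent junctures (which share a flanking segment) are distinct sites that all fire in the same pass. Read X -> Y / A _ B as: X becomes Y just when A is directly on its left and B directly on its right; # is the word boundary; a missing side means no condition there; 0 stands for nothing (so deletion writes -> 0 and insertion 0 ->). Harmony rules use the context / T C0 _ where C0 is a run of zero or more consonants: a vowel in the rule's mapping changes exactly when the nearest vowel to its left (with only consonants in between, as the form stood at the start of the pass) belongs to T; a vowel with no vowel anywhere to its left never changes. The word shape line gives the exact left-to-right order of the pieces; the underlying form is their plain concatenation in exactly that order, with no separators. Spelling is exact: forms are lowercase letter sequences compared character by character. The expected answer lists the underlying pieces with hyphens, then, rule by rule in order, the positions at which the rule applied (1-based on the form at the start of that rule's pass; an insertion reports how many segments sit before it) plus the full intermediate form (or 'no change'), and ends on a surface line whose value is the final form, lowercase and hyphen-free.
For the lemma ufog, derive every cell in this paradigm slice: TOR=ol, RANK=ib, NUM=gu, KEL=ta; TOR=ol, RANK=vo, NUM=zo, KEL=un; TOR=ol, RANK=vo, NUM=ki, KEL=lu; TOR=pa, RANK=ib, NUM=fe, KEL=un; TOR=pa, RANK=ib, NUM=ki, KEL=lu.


cell TOR=ol, RANK=ib, NUM=gu, KEL=ta:
underlying: o-ufog-mu-ag-rs
1. e -> o, i -> u / B C0 _: no change
2. 0 -> a / C _ C #: inserts after position(s) 10: oufogmuagras
3. k -> g, p -> b, s -> z, t -> d / _ Z: no change
4. 0 -> i / C _ C: inserts after position(s) 5, 9: oufogimuagiras
surface: oufogimuagiras

cell TOR=ol, RANK=vo, NUM=zo, KEL=un:
underlying: ban-ufog-mu-lut-ga
1. e -> o, i -> u / B C0 _: no change
2. 0 -> a / C _ C #: no change
3. k -> g, p -> b, s -> z, t -> d / _ Z: fires at position(s) 12: banufogmuludga
4. 0 -> i / C _ C: inserts after position(s) 7, 12: banufogimuludiga
surface: banufogimuludiga

cell TOR=ol, RANK=vo, NUM=ki, KEL=lu:
underlying: rn-ufog-mu-ib-ga
1. e -> o, i -> u / B C0 _: fires at position(s) 9: rnufogmuubga
2. 0 -> a / C _ C #: no change
3. k -> g, p -> b, s -> z, t -> d / _ Z: no change
4. 0 -> i / C _ C: inserts after position(s) 1, 6, 10: rinufogimuubiga
surface: rinufogimuubiga

cell TOR=pa, RANK=ib, NUM=fe, KEL=un:
underlying: ban-ufog-um-o-rs
1. e -> o, i -> u / B C0 _: no change
2. 0 -> a / C _ C #: inserts after position(s) 11: banufogumoras
3. k -> g, p -> b, s -> z, t -> d / _ Z: no change
4. 0 -> i / C _ C: no change
surface: banufogumoras

cell TOR=pa, RANK=ib, NUM=ki, KEL=lu:
underlying: rn-ufog-um-ib-rs
1. e -> o, i -> u / B C0 _: fires at position(s) 9: rnufogumubrs
2. 0 -> a / C _ C #: inserts after position(s) 11: rnufogumubras
3. k -> g, p -> b, s -> z, t -> d / _ Z: no change
4. 0 -> i / C _ C: inserts after position(s) 1, 10: rinufogumubiras
surface: rinufogumubiras


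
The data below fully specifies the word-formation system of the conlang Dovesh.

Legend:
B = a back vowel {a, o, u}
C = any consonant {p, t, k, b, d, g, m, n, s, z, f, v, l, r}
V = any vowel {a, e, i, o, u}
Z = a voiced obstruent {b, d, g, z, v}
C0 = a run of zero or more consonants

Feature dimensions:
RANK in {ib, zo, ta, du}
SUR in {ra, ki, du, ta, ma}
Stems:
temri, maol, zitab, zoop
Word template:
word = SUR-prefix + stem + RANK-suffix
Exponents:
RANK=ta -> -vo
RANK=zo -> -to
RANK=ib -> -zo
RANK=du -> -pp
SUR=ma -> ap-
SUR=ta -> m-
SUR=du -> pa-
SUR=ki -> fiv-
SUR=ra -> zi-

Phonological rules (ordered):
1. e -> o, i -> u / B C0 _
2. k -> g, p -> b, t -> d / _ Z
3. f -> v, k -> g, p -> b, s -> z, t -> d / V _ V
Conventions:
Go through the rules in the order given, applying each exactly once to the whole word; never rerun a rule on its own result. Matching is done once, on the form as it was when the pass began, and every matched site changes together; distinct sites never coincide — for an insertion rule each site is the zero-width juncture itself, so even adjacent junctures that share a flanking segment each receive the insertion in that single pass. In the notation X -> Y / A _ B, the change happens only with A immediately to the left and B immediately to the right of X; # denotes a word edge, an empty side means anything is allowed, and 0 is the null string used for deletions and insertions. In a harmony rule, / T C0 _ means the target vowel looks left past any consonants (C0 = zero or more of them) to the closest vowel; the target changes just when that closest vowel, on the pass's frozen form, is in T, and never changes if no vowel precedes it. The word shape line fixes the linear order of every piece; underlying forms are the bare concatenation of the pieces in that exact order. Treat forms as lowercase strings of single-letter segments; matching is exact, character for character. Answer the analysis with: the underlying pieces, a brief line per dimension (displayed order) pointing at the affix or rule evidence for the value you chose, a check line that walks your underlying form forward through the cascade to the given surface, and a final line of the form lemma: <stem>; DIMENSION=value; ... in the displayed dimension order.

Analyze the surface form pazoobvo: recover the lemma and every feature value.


underlying: pa-zoop-vo
RANK=ta - signalled by the affix -vo
SUR=du - signalled by the affix pa-
check: pazoopvo -> pazoopvo -> pazoobvo -> pazoobvo
lemma: zoop; RANK=ta; SUR=du


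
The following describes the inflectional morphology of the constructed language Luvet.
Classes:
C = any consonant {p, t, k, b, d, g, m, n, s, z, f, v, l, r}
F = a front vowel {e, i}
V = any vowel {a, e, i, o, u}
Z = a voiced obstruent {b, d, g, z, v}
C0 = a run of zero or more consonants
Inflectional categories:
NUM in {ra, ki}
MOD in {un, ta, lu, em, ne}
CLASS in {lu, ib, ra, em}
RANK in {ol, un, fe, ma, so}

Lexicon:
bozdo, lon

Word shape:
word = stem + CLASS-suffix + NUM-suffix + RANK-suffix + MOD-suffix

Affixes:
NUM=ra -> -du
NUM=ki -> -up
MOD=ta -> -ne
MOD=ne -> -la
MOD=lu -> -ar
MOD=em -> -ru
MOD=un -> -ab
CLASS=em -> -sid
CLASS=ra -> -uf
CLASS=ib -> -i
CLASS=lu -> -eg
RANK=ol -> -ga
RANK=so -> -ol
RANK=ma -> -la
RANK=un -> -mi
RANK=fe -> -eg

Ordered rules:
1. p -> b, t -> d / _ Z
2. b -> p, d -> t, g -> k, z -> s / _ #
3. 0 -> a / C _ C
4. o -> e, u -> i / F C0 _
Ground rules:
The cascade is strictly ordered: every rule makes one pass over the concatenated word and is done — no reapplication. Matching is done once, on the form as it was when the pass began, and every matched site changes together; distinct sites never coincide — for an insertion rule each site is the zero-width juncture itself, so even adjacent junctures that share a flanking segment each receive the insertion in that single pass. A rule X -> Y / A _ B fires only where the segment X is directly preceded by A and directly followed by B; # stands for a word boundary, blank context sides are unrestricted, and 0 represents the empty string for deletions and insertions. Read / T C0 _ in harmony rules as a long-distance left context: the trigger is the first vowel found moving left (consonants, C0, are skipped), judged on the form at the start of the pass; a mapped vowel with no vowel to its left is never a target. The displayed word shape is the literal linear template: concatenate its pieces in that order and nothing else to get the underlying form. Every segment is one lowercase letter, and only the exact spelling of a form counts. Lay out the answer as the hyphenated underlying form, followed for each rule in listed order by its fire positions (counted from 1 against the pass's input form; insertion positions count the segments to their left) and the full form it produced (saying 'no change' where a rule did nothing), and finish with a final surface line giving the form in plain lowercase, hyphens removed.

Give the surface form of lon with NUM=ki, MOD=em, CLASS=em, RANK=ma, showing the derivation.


underlying: lon-sid-up-la-ru
1. p -> b, t -> d / _ Z: no change
2. b -> p, d -> t, g -> k, z -> s / _ #: no change
3. 0 -> a / C _ C: inserts after position(s) 3, 8: lonasidupalaru
4. o -> e, u -> i / F C0 _: fires at position(s) 8: lonasidipalaru
surface: lonasidipalaru


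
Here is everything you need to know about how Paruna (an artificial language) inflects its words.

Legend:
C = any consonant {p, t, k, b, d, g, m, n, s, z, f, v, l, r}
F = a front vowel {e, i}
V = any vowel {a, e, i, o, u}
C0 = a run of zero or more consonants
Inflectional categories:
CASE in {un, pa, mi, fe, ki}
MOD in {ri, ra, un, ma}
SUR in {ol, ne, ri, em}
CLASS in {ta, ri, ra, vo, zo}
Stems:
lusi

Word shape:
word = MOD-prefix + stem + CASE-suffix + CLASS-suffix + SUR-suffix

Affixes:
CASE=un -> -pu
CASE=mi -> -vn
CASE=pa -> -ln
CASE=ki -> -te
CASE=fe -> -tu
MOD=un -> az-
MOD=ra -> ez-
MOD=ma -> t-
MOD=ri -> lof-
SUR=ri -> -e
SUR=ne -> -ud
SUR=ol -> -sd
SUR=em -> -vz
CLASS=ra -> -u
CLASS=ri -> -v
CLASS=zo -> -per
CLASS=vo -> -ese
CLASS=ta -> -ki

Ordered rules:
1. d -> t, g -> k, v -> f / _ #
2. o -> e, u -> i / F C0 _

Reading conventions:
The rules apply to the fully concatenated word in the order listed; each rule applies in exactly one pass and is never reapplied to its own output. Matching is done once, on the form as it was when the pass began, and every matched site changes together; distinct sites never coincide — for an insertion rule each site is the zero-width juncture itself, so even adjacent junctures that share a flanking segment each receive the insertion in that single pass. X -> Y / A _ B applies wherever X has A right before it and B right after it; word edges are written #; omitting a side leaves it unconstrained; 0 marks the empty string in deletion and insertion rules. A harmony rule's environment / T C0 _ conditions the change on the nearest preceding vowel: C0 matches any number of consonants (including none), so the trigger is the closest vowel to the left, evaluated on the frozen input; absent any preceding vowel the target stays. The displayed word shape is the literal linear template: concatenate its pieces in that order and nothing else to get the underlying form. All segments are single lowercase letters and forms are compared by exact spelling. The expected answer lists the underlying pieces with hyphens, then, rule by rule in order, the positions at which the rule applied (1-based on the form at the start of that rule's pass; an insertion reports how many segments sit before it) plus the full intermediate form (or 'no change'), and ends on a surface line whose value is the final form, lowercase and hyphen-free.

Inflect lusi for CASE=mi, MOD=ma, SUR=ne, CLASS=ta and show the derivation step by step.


underlying: t-lusi-vn-ki-ud
1. d -> t, g -> k, v -> f / _ #: fires at position(s) 11: tlusivnkiut
2. o -> e, u -> i / F C0 _: fires at position(s) 10: tlusivnkiit
surface: tlusivnkiit


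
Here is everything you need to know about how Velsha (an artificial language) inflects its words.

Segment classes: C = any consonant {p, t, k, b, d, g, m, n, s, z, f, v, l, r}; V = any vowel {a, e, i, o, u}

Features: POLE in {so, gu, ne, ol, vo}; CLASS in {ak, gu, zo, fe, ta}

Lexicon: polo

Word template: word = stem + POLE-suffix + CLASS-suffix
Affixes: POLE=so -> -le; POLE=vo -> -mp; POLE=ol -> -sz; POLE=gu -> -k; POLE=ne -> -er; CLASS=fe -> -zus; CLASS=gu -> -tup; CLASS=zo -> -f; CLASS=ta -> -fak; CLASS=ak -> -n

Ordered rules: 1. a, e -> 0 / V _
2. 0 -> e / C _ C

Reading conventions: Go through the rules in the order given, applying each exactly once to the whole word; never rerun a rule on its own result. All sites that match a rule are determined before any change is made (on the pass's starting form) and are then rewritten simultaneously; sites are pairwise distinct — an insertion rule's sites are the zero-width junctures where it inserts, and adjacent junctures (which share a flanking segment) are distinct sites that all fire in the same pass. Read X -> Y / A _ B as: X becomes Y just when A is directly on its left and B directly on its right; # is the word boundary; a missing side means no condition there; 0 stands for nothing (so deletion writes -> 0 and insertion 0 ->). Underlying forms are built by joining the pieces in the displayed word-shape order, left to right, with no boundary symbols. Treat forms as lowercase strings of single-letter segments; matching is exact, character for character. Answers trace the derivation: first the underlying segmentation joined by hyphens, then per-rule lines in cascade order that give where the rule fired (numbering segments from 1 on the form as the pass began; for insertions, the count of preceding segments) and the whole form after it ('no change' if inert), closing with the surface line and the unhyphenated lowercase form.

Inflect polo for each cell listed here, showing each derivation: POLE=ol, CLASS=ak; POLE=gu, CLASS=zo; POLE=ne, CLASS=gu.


cell POLE=ol, CLASS=ak:
underlying: polo-sz-n
1. a, e -> 0 / V _: no change
2. 0 -> e / C _ C: inserts after position(s) 5, 6: polosezen
surface: polosezen

cell POLE=gu, CLASS=zo:
underlying: polo-k-f
1. a, e -> 0 / V _: no change
2. 0 -> e / C _ C: inserts after position(s) 5: polokef
surface: polokef

cell POLE=ne, CLASS=gu:
underlying: polo-er-tup
1. a, e -> 0 / V _: fires at position(s) 5: polortup
2. 0 -> e / C _ C: inserts after position(s) 5: poloretup
surface: poloretup


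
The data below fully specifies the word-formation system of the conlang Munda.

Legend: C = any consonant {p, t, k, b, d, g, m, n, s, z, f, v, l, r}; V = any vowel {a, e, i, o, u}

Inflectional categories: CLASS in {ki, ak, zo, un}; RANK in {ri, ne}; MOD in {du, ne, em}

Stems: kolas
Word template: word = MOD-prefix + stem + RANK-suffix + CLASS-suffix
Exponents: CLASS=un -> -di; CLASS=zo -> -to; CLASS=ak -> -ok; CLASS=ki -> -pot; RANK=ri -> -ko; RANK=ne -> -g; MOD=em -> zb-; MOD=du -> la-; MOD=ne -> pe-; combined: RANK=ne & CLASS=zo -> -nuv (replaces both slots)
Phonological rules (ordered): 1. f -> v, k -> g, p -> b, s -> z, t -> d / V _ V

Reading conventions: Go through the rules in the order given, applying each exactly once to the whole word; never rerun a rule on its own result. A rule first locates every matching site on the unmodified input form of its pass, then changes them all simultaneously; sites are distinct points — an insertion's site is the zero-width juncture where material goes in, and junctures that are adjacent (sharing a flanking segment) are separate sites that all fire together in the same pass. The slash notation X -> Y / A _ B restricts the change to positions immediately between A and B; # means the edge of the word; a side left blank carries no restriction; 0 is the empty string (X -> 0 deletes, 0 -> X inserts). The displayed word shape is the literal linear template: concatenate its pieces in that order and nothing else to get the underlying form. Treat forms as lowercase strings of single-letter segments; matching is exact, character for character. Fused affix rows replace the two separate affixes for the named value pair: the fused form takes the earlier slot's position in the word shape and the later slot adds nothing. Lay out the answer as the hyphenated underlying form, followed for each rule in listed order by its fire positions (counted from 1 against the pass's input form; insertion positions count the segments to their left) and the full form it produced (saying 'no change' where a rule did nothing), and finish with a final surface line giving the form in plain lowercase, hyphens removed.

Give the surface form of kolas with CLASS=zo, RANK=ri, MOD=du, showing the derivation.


underlying: la-kolas-ko-to
1. f -> v, k -> g, p -> b, s -> z, t -> d / V _ V: fires at position(s) 3, 10: lagolaskodo
surface: lagolaskodo


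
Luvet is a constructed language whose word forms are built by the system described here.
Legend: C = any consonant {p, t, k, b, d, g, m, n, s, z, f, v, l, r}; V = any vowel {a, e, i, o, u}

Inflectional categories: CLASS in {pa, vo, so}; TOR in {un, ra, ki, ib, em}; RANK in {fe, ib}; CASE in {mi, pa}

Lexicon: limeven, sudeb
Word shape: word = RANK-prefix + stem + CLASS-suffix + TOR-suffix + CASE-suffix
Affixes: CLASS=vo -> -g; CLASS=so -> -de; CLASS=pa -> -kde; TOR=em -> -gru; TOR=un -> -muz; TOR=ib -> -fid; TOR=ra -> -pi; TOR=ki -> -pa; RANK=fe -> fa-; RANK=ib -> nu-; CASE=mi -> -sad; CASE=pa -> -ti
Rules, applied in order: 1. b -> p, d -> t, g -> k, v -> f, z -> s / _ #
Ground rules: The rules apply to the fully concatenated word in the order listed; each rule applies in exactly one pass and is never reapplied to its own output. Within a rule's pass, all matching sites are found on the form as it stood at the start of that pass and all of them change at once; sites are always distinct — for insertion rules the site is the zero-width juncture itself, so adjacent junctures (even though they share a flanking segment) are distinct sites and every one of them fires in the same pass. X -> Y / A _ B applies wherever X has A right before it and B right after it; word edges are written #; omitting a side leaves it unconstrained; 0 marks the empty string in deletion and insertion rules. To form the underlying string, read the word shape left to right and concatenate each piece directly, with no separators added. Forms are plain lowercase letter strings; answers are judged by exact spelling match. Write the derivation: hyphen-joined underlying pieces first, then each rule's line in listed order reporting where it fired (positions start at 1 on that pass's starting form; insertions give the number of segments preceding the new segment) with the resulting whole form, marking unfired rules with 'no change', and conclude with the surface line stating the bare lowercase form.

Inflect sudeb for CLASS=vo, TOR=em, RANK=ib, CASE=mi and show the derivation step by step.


underlying: nu-sudeb-g-gru-sad
1. b -> p, d -> t, g -> k, v -> f, z -> s / _ #: fires at position(s) 14: nusudebggrusat
surface: nusudebggrusat


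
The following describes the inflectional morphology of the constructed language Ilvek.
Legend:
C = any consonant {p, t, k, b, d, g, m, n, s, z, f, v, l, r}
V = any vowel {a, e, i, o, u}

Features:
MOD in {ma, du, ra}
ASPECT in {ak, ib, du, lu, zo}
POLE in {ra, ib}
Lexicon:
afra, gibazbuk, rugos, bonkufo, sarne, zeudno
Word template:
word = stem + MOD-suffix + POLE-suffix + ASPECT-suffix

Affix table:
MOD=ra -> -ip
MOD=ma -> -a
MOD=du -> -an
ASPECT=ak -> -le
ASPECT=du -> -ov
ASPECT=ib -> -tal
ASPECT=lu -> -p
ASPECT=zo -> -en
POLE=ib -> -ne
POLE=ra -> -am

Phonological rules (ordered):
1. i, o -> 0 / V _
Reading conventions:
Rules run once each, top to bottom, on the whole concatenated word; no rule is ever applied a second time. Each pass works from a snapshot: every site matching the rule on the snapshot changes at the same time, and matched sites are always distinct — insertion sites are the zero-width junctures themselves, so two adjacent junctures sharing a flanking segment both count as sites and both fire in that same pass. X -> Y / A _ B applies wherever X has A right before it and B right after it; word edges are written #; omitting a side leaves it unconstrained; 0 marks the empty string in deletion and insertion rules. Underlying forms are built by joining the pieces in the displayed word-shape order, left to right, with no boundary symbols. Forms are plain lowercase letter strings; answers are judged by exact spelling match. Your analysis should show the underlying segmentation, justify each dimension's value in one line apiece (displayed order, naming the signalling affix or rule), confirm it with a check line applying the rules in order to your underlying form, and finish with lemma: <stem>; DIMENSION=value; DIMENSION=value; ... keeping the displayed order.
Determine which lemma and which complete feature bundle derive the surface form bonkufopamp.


underlying: bonkufo-ip-am-p
MOD=ra - signalled by the affix -ip
ASPECT=lu - signalled by the affix -p
POLE=ra - signalled by the affix -am
check: bonkufoipamp -> bonkufopamp
lemma: bonkufo; MOD=ra; ASPECT=lu; POLE=ra


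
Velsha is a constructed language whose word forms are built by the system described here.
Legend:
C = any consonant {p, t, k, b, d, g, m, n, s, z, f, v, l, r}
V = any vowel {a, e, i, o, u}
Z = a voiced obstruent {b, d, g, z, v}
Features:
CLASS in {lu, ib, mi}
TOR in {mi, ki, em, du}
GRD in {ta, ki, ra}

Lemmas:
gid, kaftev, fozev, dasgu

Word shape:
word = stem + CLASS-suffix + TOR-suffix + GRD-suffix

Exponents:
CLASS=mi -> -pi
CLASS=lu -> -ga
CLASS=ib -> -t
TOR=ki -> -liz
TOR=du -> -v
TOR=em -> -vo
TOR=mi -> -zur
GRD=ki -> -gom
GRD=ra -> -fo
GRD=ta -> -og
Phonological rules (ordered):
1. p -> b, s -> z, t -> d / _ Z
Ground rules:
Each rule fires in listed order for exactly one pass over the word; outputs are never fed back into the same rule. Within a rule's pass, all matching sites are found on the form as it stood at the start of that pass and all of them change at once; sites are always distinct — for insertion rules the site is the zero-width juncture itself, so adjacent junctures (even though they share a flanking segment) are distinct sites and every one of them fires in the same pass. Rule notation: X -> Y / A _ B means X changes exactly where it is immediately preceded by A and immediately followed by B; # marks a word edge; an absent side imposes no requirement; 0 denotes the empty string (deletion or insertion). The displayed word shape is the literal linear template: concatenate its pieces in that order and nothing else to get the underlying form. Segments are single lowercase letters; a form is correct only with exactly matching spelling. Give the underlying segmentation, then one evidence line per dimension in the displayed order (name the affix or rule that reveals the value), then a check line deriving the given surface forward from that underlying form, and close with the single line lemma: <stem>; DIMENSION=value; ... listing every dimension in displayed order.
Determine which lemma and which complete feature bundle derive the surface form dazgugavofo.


underlying: dasgu-ga-vo-fo
CLASS=lu - signalled by the affix -ga
TOR=em - signalled by the affix -vo
GRD=ra - signalled by the affix -fo
check: dasgugavofo -> dazgugavofo
lemma: dasgu; CLASS=lu; TOR=em; GRD=ra


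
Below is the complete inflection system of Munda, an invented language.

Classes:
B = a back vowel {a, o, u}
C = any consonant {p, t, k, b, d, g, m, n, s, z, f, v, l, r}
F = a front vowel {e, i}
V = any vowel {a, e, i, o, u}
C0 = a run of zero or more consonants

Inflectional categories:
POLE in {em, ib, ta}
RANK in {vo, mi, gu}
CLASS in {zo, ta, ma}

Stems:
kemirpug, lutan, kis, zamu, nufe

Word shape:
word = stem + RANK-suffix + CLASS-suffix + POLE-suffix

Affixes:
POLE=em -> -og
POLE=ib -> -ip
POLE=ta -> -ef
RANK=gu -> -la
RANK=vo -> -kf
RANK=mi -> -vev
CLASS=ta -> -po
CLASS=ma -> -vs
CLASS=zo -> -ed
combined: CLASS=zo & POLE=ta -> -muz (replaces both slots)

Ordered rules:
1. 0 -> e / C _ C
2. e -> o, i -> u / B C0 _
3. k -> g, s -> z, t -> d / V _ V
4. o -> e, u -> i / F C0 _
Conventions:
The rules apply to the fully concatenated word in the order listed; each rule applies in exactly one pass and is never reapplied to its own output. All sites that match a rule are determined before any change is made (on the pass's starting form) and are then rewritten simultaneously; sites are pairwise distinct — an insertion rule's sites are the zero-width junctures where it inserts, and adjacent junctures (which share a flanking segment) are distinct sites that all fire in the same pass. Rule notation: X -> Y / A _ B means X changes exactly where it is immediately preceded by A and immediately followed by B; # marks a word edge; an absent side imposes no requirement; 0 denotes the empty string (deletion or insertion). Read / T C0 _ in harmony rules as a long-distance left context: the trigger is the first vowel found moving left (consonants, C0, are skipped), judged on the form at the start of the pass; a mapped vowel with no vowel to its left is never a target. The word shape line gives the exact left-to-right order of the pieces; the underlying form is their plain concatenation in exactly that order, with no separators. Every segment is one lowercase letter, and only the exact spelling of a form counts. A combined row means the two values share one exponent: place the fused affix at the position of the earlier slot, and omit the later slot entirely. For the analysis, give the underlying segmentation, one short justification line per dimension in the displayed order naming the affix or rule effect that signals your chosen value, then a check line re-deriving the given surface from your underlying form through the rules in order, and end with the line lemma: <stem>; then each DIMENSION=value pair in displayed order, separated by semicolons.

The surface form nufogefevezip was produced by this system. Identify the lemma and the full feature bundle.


underlying: nufe-kf-vs-ip
POLE=ib - signalled by the affix -ip
RANK=vo - signalled by the affix -kf
CLASS=ma - signalled by the affix -vs
check: nufekfvsip -> nufekefevesip -> nufokefevesip -> nufogefevezip -> nufogefevezip
lemma: nufe; POLE=ib; RANK=vo; CLASS=ma


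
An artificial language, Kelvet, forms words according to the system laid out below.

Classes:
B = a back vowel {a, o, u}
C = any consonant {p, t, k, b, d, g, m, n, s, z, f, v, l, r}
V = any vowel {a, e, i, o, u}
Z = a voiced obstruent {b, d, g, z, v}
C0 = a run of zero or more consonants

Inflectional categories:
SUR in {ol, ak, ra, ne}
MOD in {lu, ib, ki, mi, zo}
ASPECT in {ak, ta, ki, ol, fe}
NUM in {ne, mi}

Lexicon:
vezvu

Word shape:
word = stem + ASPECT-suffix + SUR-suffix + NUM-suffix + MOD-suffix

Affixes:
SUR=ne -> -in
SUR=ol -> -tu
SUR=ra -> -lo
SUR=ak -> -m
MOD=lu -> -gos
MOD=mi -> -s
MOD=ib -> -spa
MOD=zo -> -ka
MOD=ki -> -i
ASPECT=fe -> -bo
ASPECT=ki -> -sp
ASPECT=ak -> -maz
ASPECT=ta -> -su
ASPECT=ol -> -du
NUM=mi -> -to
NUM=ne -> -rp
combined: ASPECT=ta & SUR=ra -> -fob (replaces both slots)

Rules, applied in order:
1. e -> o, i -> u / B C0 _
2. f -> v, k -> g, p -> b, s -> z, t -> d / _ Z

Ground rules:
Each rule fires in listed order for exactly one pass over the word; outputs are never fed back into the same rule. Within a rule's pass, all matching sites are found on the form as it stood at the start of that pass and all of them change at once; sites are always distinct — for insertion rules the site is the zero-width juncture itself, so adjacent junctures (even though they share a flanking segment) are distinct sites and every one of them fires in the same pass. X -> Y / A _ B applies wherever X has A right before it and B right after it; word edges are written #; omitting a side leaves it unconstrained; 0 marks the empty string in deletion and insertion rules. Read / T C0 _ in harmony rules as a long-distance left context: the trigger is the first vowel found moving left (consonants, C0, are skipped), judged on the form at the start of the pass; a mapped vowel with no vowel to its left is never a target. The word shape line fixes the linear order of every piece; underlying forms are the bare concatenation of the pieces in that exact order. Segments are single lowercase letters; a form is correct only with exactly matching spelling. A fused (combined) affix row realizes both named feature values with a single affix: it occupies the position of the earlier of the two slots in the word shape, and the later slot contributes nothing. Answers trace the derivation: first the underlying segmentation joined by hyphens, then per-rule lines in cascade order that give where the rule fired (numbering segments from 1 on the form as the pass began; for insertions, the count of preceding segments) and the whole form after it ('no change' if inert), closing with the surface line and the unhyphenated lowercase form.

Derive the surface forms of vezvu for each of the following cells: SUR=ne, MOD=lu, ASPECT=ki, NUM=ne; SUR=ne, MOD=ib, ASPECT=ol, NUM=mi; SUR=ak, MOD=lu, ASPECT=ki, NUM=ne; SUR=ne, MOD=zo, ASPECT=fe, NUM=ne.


cell SUR=ne, MOD=lu, ASPECT=ki, NUM=ne:
underlying: vezvu-sp-in-rp-gos
1. e -> o, i -> u / B C0 _: fires at position(s) 8: vezvuspunrpgos
2. f -> v, k -> g, p -> b, s -> z, t -> d / _ Z: fires at position(s) 11: vezvuspunrbgos
surface: vezvuspunrbgos

cell SUR=ne, MOD=ib, ASPECT=ol, NUM=mi:
underlying: vezvu-du-in-to-spa
1. e -> o, i -> u / B C0 _: fires at position(s) 8: vezvuduuntospa
2. f -> v, k -> g, p -> b, s -> z, t -> d / _ Z: no change
surface: vezvuduuntospa

cell SUR=ak, MOD=lu, ASPECT=ki, NUM=ne:
underlying: vezvu-sp-m-rp-gos
1. e -> o, i -> u / B C0 _: no change
2. f -> v, k -> g, p -> b, s -> z, t -> d / _ Z: fires at position(s) 10: vezvuspmrbgos
surface: vezvuspmrbgos

cell SUR=ne, MOD=zo, ASPECT=fe, NUM=ne:
underlying: vezvu-bo-in-rp-ka
1. e -> o, i -> u / B C0 _: fires at position(s) 8: vezvubounrpka
2. f -> v, k -> g, p -> b, s -> z, t -> d / _ Z: no change
surface: vezvubounrpka
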